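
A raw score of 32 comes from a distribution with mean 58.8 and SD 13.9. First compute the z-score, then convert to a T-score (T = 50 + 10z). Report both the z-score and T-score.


z = (X - mean) / SD = (32 - 58.8) / 13.9
z = -26.8 / 13.9
z = -1.9281
T-score = T = 50 + 10z
Carry z at full precision (z = -26.8 / 13.9) into the conversion:
T-score = 50 + 10 * (-26.8 / 13.9) = 50 + -268 / 13.9
T-score = 50 + -19.2806
T-score = 30.7194

30.7194


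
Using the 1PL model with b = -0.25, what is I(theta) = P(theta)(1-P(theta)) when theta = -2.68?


P = 1/(1+exp(-(-2.68--0.25))) = 0.0809
I = P*(1-P) = 0.0809 * 0.9191
I = 0.0744

0.0744


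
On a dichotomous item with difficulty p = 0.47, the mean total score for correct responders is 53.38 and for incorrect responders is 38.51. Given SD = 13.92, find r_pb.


q = 1 - p = 0.53
rpb = ((M1 - M0) / SD) * sqrt(p * q)
rpb = ((53.38 - 38.51) / 13.92) * sqrt(0.47 * 0.53)
rpb = 0.5332

0.5332


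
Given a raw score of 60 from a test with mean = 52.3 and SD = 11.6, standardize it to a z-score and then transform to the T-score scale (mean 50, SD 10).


z = (X - mean) / SD = (60 - 52.3) / 11.6
z = 7.7 / 11.6
z = 0.6638
T-score = T = 50 + 10z
Carry z at full precision (z = 7.7 / 11.6) into the conversion:
T-score = 50 + 10 * (7.7 / 11.6) = 50 + 77 / 11.6
T-score = 50 + 6.6379
T-score = 56.6379

56.6379


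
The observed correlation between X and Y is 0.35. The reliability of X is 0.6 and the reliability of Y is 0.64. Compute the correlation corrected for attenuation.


r_corrected = rxy / sqrt(rxx * ryy)
= 0.35 / sqrt(0.6 * 0.64)
= 0.35 / sqrt(0.384)
= 0.35 / 0.619677
r_corrected = 0.5648

0.5648


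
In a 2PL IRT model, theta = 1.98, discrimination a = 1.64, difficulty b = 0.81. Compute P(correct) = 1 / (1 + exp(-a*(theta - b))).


a*(theta - b) = 1.64 * (1.98 - 0.81) = 1.9188
exp(-1.9188) = 0.1468
P = 1 / (1 + 0.1468)
P = 0.872

0.872


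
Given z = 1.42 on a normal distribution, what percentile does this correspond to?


CDF(z) = 0.5 * (1 + erf(z/sqrt(2)))
erf(1.0041) = 0.8444
CDF = 0.9222
Percentile rank = 0.9222 * 100 = 92.22

92.22


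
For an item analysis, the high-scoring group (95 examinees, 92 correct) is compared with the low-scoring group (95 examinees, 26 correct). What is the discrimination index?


p_upper = 92/95 = 0.9684
p_lower = 26/95 = 0.2737
D = 0.9684 - 0.2737 = 0.6947

0.6947


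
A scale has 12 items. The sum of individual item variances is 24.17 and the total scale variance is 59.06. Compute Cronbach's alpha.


alpha = (k/(k-1)) * (1 - sum(si^2)/s_total^2)
= (12/11) * (1 - 24.17/59.06)
alpha = 0.6445

0.6445


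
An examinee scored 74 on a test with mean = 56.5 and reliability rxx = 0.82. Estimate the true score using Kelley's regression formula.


T_est = rxx * X + (1 - rxx) * mean
T_est = 0.82 * 74 + 0.18 * 56.5
T_est = 60.68 + 10.17
T_est = 70.85

70.85


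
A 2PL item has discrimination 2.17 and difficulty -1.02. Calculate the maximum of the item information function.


For 2PL, max info at theta = b = -1.02
I_max = a^2 / 4 = 2.17^2 / 4
= 4.7089 / 4
I_max = 1.1772

1.1772


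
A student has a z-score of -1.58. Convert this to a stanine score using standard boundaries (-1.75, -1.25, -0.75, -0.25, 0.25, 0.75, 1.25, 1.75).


Stanine boundaries: [-1.75, -1.25, -0.75, -0.25, 0.25, 0.75, 1.25, 1.75]
z = -1.58
Check each boundary:
  z >= -1.75 -> could be stanine 2
  z < -1.25
  z < -0.75
  z < -0.25
  z < 0.25
  z < 0.75
  z < 1.25
  z < 1.75
Highest qualifying boundary gives stanine = 2

2


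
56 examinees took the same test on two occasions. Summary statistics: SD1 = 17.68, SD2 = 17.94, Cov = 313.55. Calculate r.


r = cov(X,Y) / (SD_X * SD_Y)
r = 313.55 / (17.68 * 17.94)
r = 313.55 / 317.1792
r = 0.9886

0.9886


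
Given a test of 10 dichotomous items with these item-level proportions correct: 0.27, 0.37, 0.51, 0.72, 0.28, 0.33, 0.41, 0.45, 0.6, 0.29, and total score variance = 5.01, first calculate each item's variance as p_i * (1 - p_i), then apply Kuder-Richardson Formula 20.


For each item, compute p_i * q_i:
  Item 1: 0.27 * 0.73 = 0.1971
  Item 2: 0.37 * 0.63 = 0.2331
  Item 3: 0.51 * 0.49 = 0.2499
  Item 4: 0.72 * 0.28 = 0.2016
  Item 5: 0.28 * 0.72 = 0.2016
  Item 6: 0.33 * 0.67 = 0.2211
  Item 7: 0.41 * 0.59 = 0.2419
  Item 8: 0.45 * 0.55 = 0.2475
  Item 9: 0.6 * 0.4 = 0.24
  Item 10: 0.29 * 0.71 = 0.2059
Sum(p_i * q_i) = 0.1971 + 0.2331 + 0.2499 + 0.2016 + 0.2016 + 0.2211 + 0.2419 + 0.2475 + 0.24 + 0.2059 = 2.2397
KR-20 = (k/(k-1)) * (1 - Sum(p_i*q_i) / Var_total)
= (10/9) * (1 - 2.2397/5.01)
= 1.1111 * 0.553
KR-20 = 0.6144

0.6144


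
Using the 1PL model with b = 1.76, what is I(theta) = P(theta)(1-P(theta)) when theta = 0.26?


P = 1/(1+exp(-(0.26-1.76))) = 0.1824
I = P*(1-P) = 0.1824 * 0.8176
I = 0.1491

0.1491


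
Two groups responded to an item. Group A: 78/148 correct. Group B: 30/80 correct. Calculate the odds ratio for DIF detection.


Odds_A = 78/70 = 1.1143
Odds_B = 30/50 = 0.6
OR = Odds_A / Odds_B = 1.1143 / 0.6
Exactly, OR = (78 * 50) / (70 * 30) = 3900 / 2100
OR = 1.8571

1.8571


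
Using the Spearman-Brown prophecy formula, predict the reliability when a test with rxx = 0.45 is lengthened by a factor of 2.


r_new = (n * rxx) / (1 + (n-1) * rxx)
r_new = (2 * 0.45) / (1 + 1 * 0.45)
r_new = 0.9 / 1.45
r_new = 0.6207

0.6207


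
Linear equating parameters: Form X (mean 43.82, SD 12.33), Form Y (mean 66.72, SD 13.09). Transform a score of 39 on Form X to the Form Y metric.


slope = SD_Y / SD_X = 13.09 / 12.33 ~ 1.0616
intercept = mean_Y - slope * mean_X = 66.72 - (13.09 / 12.33) * 43.82 ~ 20.199
Y = slope * X + intercept. To avoid rounding drift from the rounded slope/intercept, evaluate the equivalent form Y = mean_Y + SD_Y * (X - mean_X) / SD_X at full precision:
Y = 66.72 + 13.09 * (39 - 43.82) / 12.33
Y = 66.72 - 13.09 * 4.82 / 12.33
Y = 66.72 - 63.0938 / 12.33
Y = 66.72 - 5.1171
Y = 61.6029

61.6029


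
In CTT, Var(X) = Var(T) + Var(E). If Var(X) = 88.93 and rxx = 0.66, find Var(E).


var_true = rxx * var_obs = 0.66 * 88.93 = 58.6938
var_error = var_obs - var_true
var_error = 88.93 - 58.6938
var_error = 30.2362

30.2362


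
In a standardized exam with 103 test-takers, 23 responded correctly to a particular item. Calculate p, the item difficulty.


Item difficulty p = number correct / total examinees
p = 23 / 103
p = 0.2233

0.2233


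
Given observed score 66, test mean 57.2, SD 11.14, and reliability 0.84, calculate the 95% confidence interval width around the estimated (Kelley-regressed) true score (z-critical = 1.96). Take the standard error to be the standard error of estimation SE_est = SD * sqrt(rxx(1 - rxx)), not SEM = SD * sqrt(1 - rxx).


True score estimate = 0.84*66 + 0.16*57.2 = 64.592
SE_est = SD * sqrt(rxx * (1 - rxx)) = 11.14 * sqrt(0.84 * 0.16) = 11.14 * sqrt(0.1344) = 4.083991
CI = T_est +/- z * SE_est, so width = 2 * z * SE_est = 2 * 1.96 * 4.083991
Width = 16.0092

16.0092


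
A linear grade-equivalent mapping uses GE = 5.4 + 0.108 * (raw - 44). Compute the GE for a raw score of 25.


raw - median = 25 - 44 = -19
slope * diff = 0.108 * -19 = -2.052
GE = 5.4 + -2.052
GE = 3.348

3.348


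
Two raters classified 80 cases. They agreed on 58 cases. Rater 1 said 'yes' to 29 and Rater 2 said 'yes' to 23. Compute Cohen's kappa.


P_o = 58/80 = 0.725
P_e = (29*23 + 51*57) / 6400 = 0.558438
kappa = (P_o - P_e) / (1 - P_e)
kappa = (0.725 - 0.558438) / (1 - 0.558438)
kappa = 0.3772

0.3772


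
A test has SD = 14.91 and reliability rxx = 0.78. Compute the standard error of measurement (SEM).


SEM = SD * sqrt(1 - rxx)
SEM = 14.91 * sqrt(1 - 0.78)
SEM = 14.91 * sqrt(0.22) = 14.91 * 0.469042
SEM = 6.9934

6.9934


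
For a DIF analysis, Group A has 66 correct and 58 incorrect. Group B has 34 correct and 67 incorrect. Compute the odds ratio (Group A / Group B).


Odds_A = 66/58 = 1.1379
Odds_B = 34/67 = 0.5075
OR = Odds_A / Odds_B = 1.1379 / 0.5075
Exactly, OR = (66 * 67) / (58 * 34) = 4422 / 1972
OR = 2.2424

2.2424


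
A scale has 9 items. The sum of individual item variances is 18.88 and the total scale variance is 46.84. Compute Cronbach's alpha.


alpha = (k/(k-1)) * (1 - sum(si^2)/s_total^2)
= (9/8) * (1 - 18.88/46.84)
alpha = 0.6715

0.6715


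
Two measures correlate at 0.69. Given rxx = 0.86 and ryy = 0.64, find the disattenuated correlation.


r_corrected = rxy / sqrt(rxx * ryy)
= 0.69 / sqrt(0.86 * 0.64)
= 0.69 / sqrt(0.5504)
= 0.69 / 0.741889
r_corrected = 0.9301

0.9301


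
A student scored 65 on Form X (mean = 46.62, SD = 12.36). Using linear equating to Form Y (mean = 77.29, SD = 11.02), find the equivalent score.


slope = SD_Y / SD_X = 11.02 / 12.36 ~ 0.8916
intercept = mean_Y - slope * mean_X = 77.29 - (11.02 / 12.36) * 46.62 ~ 35.7243
Y = slope * X + intercept. To avoid rounding drift from the rounded slope/intercept, evaluate the equivalent form Y = mean_Y + SD_Y * (X - mean_X) / SD_X at full precision:
Y = 77.29 + 11.02 * (65 - 46.62) / 12.36
Y = 77.29 + 11.02 * 18.38 / 12.36
Y = 77.29 + 202.5476 / 12.36
Y = 77.29 + 16.3873
Y = 93.6773

93.6773


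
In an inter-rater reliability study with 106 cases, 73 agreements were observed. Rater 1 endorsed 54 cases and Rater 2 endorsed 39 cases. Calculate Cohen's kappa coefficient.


P_o = 73/106 = 0.688679
P_e = (54*39 + 52*67) / 11236 = 0.497508
kappa = (P_o - P_e) / (1 - P_e)
kappa = (0.688679 - 0.497508) / (1 - 0.497508)
kappa = 0.3804

0.3804


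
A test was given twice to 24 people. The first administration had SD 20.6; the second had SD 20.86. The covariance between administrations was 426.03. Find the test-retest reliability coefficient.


r = cov(X,Y) / (SD_X * SD_Y)
r = 426.03 / (20.6 * 20.86)
r = 426.03 / 429.716
r = 0.9914

0.9914


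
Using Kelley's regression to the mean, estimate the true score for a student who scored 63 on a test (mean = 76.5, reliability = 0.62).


T_est = rxx * X + (1 - rxx) * mean
T_est = 0.62 * 63 + 0.38 * 76.5
T_est = 39.06 + 29.07
T_est = 68.13

68.13


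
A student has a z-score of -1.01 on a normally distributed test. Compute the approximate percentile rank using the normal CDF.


CDF(z) = 0.5 * (1 + erf(z/sqrt(2)))
erf(-0.7142) = -0.6875
CDF = 0.1562
Percentile rank = 0.1562 * 100 = 15.62

15.62


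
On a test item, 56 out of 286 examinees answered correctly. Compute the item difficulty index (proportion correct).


Item difficulty p = number correct / total examinees
p = 56 / 286
p = 0.1958

0.1958


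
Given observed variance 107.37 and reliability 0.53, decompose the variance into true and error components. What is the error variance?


var_true = rxx * var_obs = 0.53 * 107.37 = 56.9061
var_error = var_obs - var_true
var_error = 107.37 - 56.9061
var_error = 50.4639

50.4639


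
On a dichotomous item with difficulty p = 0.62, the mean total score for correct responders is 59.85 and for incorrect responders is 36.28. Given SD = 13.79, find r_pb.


q = 1 - p = 0.38
rpb = ((M1 - M0) / SD) * sqrt(p * q)
rpb = ((59.85 - 36.28) / 13.79) * sqrt(0.62 * 0.38)
rpb = 0.8296

0.8296


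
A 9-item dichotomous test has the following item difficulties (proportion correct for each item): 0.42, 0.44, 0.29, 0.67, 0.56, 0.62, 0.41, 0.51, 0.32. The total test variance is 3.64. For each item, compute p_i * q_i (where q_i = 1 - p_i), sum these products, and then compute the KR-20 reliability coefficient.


For each item, compute p_i * q_i:
  Item 1: 0.42 * 0.58 = 0.2436
  Item 2: 0.44 * 0.56 = 0.2464
  Item 3: 0.29 * 0.71 = 0.2059
  Item 4: 0.67 * 0.33 = 0.2211
  Item 5: 0.56 * 0.44 = 0.2464
  Item 6: 0.62 * 0.38 = 0.2356
  Item 7: 0.41 * 0.59 = 0.2419
  Item 8: 0.51 * 0.49 = 0.2499
  Item 9: 0.32 * 0.68 = 0.2176
Sum(p_i * q_i) = 0.2436 + 0.2464 + 0.2059 + 0.2211 + 0.2464 + 0.2356 + 0.2419 + 0.2499 + 0.2176 = 2.1084
KR-20 = (k/(k-1)) * (1 - Sum(p_i*q_i) / Var_total)
= (9/8) * (1 - 2.1084/3.64)
= 1.125 * 0.4208
KR-20 = 0.4734

0.4734


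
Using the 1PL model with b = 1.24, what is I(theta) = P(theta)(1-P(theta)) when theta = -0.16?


P = 1/(1+exp(-(-0.16-1.24))) = 0.1978
I = P*(1-P) = 0.1978 * 0.8022
I = 0.1587

0.1587


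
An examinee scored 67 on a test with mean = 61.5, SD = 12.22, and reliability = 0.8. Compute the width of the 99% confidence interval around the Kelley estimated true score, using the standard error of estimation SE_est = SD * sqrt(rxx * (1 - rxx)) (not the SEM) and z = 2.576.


True score estimate = 0.8*67 + 0.2*61.5 = 65.9
SE_est = SD * sqrt(rxx * (1 - rxx)) = 12.22 * sqrt(0.8 * 0.2) = 12.22 * sqrt(0.16) = 4.888
CI = T_est +/- z * SE_est, so width = 2 * z * SE_est = 2 * 2.576 * 4.888
Width = 25.183

25.183


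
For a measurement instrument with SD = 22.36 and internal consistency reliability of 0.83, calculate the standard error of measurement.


SEM = SD * sqrt(1 - rxx)
SEM = 22.36 * sqrt(1 - 0.83)
SEM = 22.36 * sqrt(0.17) = 22.36 * 0.412311
SEM = 9.2193

9.2193


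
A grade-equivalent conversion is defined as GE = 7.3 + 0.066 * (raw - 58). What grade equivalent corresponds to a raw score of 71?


raw - median = 71 - 58 = 13
slope * diff = 0.066 * 13 = 0.858
GE = 7.3 + 0.858
GE = 8.158

8.158


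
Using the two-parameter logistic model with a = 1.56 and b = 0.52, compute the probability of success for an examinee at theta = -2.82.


a*(theta - b) = 1.56 * (-2.82 - 0.52) = -5.2104
exp(--5.2104) = 183.1673
P = 1 / (1 + 183.1673)
P = 0.0054

0.0054


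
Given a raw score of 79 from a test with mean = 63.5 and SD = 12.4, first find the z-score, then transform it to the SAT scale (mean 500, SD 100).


z = (X - mean) / SD = (79 - 63.5) / 12.4
z = 15.5 / 12.4
z = 1.25
SAT-scale = SAT = 500 + 100z
Carry z at full precision (z = 15.5 / 12.4) into the conversion:
SAT-scale = 500 + 100 * (15.5 / 12.4) = 500 + 1550 / 12.4
SAT-scale = 500 + 125.0
SAT-scale = 625.0

625.0


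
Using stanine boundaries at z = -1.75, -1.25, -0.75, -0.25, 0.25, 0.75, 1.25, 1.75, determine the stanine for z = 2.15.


Stanine boundaries: [-1.75, -1.25, -0.75, -0.25, 0.25, 0.75, 1.25, 1.75]
z = 2.15
Check each boundary:
  z >= -1.75 -> could be stanine 2
  z >= -1.25 -> could be stanine 3
  z >= -0.75 -> could be stanine 4
  z >= -0.25 -> could be stanine 5
  z >= 0.25 -> could be stanine 6
  z >= 0.75 -> could be stanine 7
  z >= 1.25 -> could be stanine 8
  z >= 1.75 -> could be stanine 9
Highest qualifying boundary gives stanine = 9

9


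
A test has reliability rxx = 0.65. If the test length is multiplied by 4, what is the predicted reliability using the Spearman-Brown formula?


r_new = (n * rxx) / (1 + (n-1) * rxx)
r_new = (4 * 0.65) / (1 + 3 * 0.65)
r_new = 2.6 / 2.95
r_new = 0.8814

0.8814


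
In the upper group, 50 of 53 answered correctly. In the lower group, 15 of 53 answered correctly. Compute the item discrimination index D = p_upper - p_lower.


p_upper = 50/53 = 0.9434
p_lower = 15/53 = 0.283
D = 0.9434 - 0.283 = 0.6604

0.6604


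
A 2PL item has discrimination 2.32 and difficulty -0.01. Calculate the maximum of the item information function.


For 2PL, max info at theta = b = -0.01
I_max = a^2 / 4 = 2.32^2 / 4
= 5.3824 / 4
I_max = 1.3456

1.3456


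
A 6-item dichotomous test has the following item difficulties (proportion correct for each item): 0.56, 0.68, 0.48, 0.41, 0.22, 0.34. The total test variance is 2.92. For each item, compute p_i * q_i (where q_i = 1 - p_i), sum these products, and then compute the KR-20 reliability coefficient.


For each item, compute p_i * q_i:
  Item 1: 0.56 * 0.44 = 0.2464
  Item 2: 0.68 * 0.32 = 0.2176
  Item 3: 0.48 * 0.52 = 0.2496
  Item 4: 0.41 * 0.59 = 0.2419
  Item 5: 0.22 * 0.78 = 0.1716
  Item 6: 0.34 * 0.66 = 0.2244
Sum(p_i * q_i) = 0.2464 + 0.2176 + 0.2496 + 0.2419 + 0.1716 + 0.2244 = 1.3515
KR-20 = (k/(k-1)) * (1 - Sum(p_i*q_i) / Var_total)
= (6/5) * (1 - 1.3515/2.92)
= 1.2 * 0.5372
KR-20 = 0.6446

0.6446


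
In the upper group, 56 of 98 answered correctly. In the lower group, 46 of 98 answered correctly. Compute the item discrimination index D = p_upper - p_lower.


p_upper = 56/98 = 0.5714
p_lower = 46/98 = 0.4694
D = 0.5714 - 0.4694 = 0.102

0.102


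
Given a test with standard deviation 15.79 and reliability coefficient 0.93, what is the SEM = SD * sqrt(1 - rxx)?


SEM = SD * sqrt(1 - rxx)
SEM = 15.79 * sqrt(1 - 0.93)
SEM = 15.79 * sqrt(0.07) = 15.79 * 0.264575
SEM = 4.1776

4.1776


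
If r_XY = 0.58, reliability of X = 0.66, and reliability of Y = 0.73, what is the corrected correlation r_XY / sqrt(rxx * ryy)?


r_corrected = rxy / sqrt(rxx * ryy)
= 0.58 / sqrt(0.66 * 0.73)
= 0.58 / sqrt(0.4818)
= 0.58 / 0.694118
r_corrected = 0.8356

0.8356


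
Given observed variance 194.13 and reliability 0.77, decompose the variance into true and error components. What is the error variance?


var_true = rxx * var_obs = 0.77 * 194.13 = 149.4801
var_error = var_obs - var_true
var_error = 194.13 - 149.4801
var_error = 44.6499

44.6499


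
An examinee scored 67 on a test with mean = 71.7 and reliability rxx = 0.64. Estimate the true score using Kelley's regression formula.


T_est = rxx * X + (1 - rxx) * mean
T_est = 0.64 * 67 + 0.36 * 71.7
T_est = 42.88 + 25.812
T_est = 68.692

68.692


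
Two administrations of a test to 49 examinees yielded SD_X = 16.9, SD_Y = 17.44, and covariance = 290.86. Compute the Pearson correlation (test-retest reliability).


r = cov(X,Y) / (SD_X * SD_Y)
r = 290.86 / (16.9 * 17.44)
r = 290.86 / 294.736
r = 0.9868

0.9868


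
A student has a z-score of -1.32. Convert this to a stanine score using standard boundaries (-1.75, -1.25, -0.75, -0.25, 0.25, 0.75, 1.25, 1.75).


Stanine boundaries: [-1.75, -1.25, -0.75, -0.25, 0.25, 0.75, 1.25, 1.75]
z = -1.32
Check each boundary:
  z >= -1.75 -> could be stanine 2
  z < -1.25
  z < -0.75
  z < -0.25
  z < 0.25
  z < 0.75
  z < 1.25
  z < 1.75
Highest qualifying boundary gives stanine = 2

2


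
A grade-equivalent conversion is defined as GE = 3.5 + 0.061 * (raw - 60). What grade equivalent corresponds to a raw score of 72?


raw - median = 72 - 60 = 12
slope * diff = 0.061 * 12 = 0.732
GE = 3.5 + 0.732
GE = 4.232

4.232


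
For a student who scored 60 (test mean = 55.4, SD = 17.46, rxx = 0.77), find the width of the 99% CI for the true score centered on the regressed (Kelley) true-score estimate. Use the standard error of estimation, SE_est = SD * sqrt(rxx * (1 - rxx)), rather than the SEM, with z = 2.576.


True score estimate = 0.77*60 + 0.23*55.4 = 58.942
SE_est = SD * sqrt(rxx * (1 - rxx)) = 17.46 * sqrt(0.77 * 0.23) = 17.46 * sqrt(0.1771) = 7.347736
CI = T_est +/- z * SE_est, so width = 2 * z * SE_est = 2 * 2.576 * 7.347736
Width = 37.8555

37.8555


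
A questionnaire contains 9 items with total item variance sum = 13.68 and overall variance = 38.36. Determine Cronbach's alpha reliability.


alpha = (k/(k-1)) * (1 - sum(si^2)/s_total^2)
= (9/8) * (1 - 13.68/38.36)
alpha = 0.7238

0.7238


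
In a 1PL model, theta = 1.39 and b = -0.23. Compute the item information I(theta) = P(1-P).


P = 1/(1+exp(-(1.39--0.23))) = 0.8348
I = P*(1-P) = 0.8348 * 0.1652
I = 0.1379

0.1379


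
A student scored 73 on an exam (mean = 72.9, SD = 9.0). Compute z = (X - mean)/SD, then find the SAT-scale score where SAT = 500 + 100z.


z = (X - mean) / SD = (73 - 72.9) / 9.0
z = 0.1 / 9.0
z = 0.0111
SAT-scale = SAT = 500 + 100z
Carry z at full precision (z = 0.1 / 9.0) into the conversion:
SAT-scale = 500 + 100 * (0.1 / 9.0) = 500 + 10 / 9.0
SAT-scale = 500 + 1.1111
SAT-scale = 501.1111

501.1111


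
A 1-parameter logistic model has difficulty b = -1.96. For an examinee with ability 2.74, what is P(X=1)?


theta - b = 2.74 - -1.96 = 4.7
exp(-(theta - b)) = exp(-4.7) = 0.0091
P = 1 / (1 + 0.0091)
P = 0.991

0.991


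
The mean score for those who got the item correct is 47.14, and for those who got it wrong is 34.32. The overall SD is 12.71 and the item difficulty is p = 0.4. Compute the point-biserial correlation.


q = 1 - p = 0.6
rpb = ((M1 - M0) / SD) * sqrt(p * q)
rpb = ((47.14 - 34.32) / 12.71) * sqrt(0.4 * 0.6)
rpb = 0.4941

0.4941


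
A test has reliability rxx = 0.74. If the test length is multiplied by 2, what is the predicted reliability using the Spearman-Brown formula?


r_new = (n * rxx) / (1 + (n-1) * rxx)
r_new = (2 * 0.74) / (1 + 1 * 0.74)
r_new = 1.48 / 1.74
r_new = 0.8506

0.8506


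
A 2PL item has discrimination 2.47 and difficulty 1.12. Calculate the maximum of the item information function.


For 2PL, max info at theta = b = 1.12
I_max = a^2 / 4 = 2.47^2 / 4
= 6.1009 / 4
I_max = 1.5252

1.5252


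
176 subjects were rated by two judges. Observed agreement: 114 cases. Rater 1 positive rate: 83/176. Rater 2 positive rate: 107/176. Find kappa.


P_o = 114/176 = 0.647727
P_e = (83*107 + 93*69) / 30976 = 0.493866
kappa = (P_o - P_e) / (1 - P_e)
kappa = (0.647727 - 0.493866) / (1 - 0.493866)
kappa = 0.304

0.304


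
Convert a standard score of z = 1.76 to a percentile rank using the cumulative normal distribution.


CDF(z) = 0.5 * (1 + erf(z/sqrt(2)))
erf(1.2445) = 0.9216
CDF = 0.9608
Percentile rank = 0.9608 * 100 = 96.08

96.08


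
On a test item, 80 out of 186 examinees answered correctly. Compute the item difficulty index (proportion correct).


Item difficulty p = number correct / total examinees
p = 80 / 186
p = 0.4301

0.4301


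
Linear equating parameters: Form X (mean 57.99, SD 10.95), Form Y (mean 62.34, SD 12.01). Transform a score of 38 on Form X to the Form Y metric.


slope = SD_Y / SD_X = 12.01 / 10.95 ~ 1.0968
intercept = mean_Y - slope * mean_X = 62.34 - (12.01 / 10.95) * 57.99 ~ -1.2636
Y = slope * X + intercept. To avoid rounding drift from the rounded slope/intercept, evaluate the equivalent form Y = mean_Y + SD_Y * (X - mean_X) / SD_X at full precision:
Y = 62.34 + 12.01 * (38 - 57.99) / 10.95
Y = 62.34 - 12.01 * 19.99 / 10.95
Y = 62.34 - 240.0799 / 10.95
Y = 62.34 - 21.9251
Y = 40.4149

40.4149


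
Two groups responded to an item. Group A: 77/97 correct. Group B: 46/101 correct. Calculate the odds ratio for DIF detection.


Odds_A = 77/20 = 3.85
Odds_B = 46/55 = 0.8364
OR = Odds_A / Odds_B = 3.85 / 0.8364
Exactly, OR = (77 * 55) / (20 * 46) = 4235 / 920
OR = 4.6033

4.6033


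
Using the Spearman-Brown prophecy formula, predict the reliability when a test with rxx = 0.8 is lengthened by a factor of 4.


r_new = (n * rxx) / (1 + (n-1) * rxx)
r_new = (4 * 0.8) / (1 + 3 * 0.8)
r_new = 3.2 / 3.4
r_new = 0.9412

0.9412


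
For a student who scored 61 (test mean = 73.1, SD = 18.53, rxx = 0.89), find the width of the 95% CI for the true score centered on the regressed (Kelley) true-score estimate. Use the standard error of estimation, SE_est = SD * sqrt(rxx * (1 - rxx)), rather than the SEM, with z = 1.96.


True score estimate = 0.89*61 + 0.11*73.1 = 62.331
SE_est = SD * sqrt(rxx * (1 - rxx)) = 18.53 * sqrt(0.89 * 0.11) = 18.53 * sqrt(0.0979) = 5.797847
CI = T_est +/- z * SE_est, so width = 2 * z * SE_est = 2 * 1.96 * 5.797847
Width = 22.7276

22.7276


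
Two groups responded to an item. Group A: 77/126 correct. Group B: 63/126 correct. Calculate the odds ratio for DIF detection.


Odds_A = 77/49 = 1.5714
Odds_B = 63/63 = 1.0
OR = Odds_A / Odds_B = 1.5714 / 1.0
Exactly, OR = (77 * 63) / (49 * 63) = 4851 / 3087
OR = 1.5714

1.5714


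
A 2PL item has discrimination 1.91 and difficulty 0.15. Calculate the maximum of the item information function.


For 2PL, max info at theta = b = 0.15
I_max = a^2 / 4 = 1.91^2 / 4
= 3.6481 / 4
I_max = 0.912

0.912


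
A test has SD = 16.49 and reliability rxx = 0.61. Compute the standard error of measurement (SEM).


SEM = SD * sqrt(1 - rxx)
SEM = 16.49 * sqrt(1 - 0.61)
SEM = 16.49 * sqrt(0.39) = 16.49 * 0.6245
SEM = 10.298

10.298


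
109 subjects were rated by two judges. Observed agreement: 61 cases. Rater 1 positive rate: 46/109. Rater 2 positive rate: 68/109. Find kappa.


P_o = 61/109 = 0.559633
P_e = (46*68 + 63*41) / 11881 = 0.480683
kappa = (P_o - P_e) / (1 - P_e)
kappa = (0.559633 - 0.480683) / (1 - 0.480683)
kappa = 0.152

0.152


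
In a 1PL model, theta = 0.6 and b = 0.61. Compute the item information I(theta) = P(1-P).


P = 1/(1+exp(-(0.6-0.61))) = 0.4975
I = P*(1-P) = 0.4975 * 0.5025
I = 0.25

0.25


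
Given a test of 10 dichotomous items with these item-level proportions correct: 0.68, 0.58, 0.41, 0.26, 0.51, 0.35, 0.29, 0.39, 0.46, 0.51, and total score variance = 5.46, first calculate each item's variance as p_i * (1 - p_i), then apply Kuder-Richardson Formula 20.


For each item, compute p_i * q_i:
  Item 1: 0.68 * 0.32 = 0.2176
  Item 2: 0.58 * 0.42 = 0.2436
  Item 3: 0.41 * 0.59 = 0.2419
  Item 4: 0.26 * 0.74 = 0.1924
  Item 5: 0.51 * 0.49 = 0.2499
  Item 6: 0.35 * 0.65 = 0.2275
  Item 7: 0.29 * 0.71 = 0.2059
  Item 8: 0.39 * 0.61 = 0.2379
  Item 9: 0.46 * 0.54 = 0.2484
  Item 10: 0.51 * 0.49 = 0.2499
Sum(p_i * q_i) = 0.2176 + 0.2436 + 0.2419 + 0.1924 + 0.2499 + 0.2275 + 0.2059 + 0.2379 + 0.2484 + 0.2499 = 2.315
KR-20 = (k/(k-1)) * (1 - Sum(p_i*q_i) / Var_total)
= (10/9) * (1 - 2.315/5.46)
= 1.1111 * 0.576
KR-20 = 0.64

0.64


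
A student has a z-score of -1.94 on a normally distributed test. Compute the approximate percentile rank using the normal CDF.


CDF(z) = 0.5 * (1 + erf(z/sqrt(2)))
erf(-1.3718) = -0.9476
CDF = 0.0262
Percentile rank = 0.0262 * 100 = 2.62

2.62


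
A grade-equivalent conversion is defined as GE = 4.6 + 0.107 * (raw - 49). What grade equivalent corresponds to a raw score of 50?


raw - median = 50 - 49 = 1
slope * diff = 0.107 * 1 = 0.107
GE = 4.6 + 0.107
GE = 4.707

4.707


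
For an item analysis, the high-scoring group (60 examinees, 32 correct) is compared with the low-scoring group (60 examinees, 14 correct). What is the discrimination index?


p_upper = 32/60 = 0.5333
p_lower = 14/60 = 0.2333
D = 0.5333 - 0.2333 = 0.3

0.3


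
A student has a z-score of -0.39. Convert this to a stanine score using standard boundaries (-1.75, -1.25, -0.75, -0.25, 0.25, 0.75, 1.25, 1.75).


Stanine boundaries: [-1.75, -1.25, -0.75, -0.25, 0.25, 0.75, 1.25, 1.75]
z = -0.39
Check each boundary:
  z >= -1.75 -> could be stanine 2
  z >= -1.25 -> could be stanine 3
  z >= -0.75 -> could be stanine 4
  z < -0.25
  z < 0.25
  z < 0.75
  z < 1.25
  z < 1.75
Highest qualifying boundary gives stanine = 4

4


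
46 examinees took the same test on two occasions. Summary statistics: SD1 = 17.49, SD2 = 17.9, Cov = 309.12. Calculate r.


r = cov(X,Y) / (SD_X * SD_Y)
r = 309.12 / (17.49 * 17.9)
r = 309.12 / 313.071
r = 0.9874

0.9874


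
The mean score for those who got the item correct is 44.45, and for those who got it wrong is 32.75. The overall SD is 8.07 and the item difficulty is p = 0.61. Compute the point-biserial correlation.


q = 1 - p = 0.39
rpb = ((M1 - M0) / SD) * sqrt(p * q)
rpb = ((44.45 - 32.75) / 8.07) * sqrt(0.61 * 0.39)
rpb = 0.7071

0.7071


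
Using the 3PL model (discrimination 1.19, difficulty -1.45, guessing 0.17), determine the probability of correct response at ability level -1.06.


logit = 1.19*(-1.06 - -1.45) = 0.4641
P* = 1/(1 + exp(-0.4641)) = 0.614
P = 0.17 + (1 - 0.17) * 0.614
P = 0.6796

0.6796


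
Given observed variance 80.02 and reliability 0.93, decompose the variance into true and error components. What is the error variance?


var_true = rxx * var_obs = 0.93 * 80.02 = 74.4186
var_error = var_obs - var_true
var_error = 80.02 - 74.4186
var_error = 5.6014

5.6014


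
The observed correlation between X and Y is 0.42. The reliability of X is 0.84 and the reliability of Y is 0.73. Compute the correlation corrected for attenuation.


r_corrected = rxy / sqrt(rxx * ryy)
= 0.42 / sqrt(0.84 * 0.73)
= 0.42 / sqrt(0.6132)
= 0.42 / 0.783071
r_corrected = 0.5363

0.5363


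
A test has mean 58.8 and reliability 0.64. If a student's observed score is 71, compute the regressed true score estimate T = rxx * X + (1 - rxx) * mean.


T_est = rxx * X + (1 - rxx) * mean
T_est = 0.64 * 71 + 0.36 * 58.8
T_est = 45.44 + 21.168
T_est = 66.608

66.608


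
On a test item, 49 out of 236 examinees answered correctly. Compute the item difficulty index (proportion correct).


Item difficulty p = number correct / total examinees
p = 49 / 236
p = 0.2076

0.2076


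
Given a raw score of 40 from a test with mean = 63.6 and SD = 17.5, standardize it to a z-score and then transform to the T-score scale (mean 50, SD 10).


z = (X - mean) / SD = (40 - 63.6) / 17.5
z = -23.6 / 17.5
z = -1.3486
T-score = T = 50 + 10z
Carry z at full precision (z = -23.6 / 17.5) into the conversion:
T-score = 50 + 10 * (-23.6 / 17.5) = 50 + -236 / 17.5
T-score = 50 + -13.4857
T-score = 36.5143

36.5143


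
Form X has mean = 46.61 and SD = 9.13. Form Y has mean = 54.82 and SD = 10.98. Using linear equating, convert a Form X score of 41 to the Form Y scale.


slope = SD_Y / SD_X = 10.98 / 9.13 ~ 1.2026
intercept = mean_Y - slope * mean_X = 54.82 - (10.98 / 9.13) * 46.61 ~ -1.2345
Y = slope * X + intercept. To avoid rounding drift from the rounded slope/intercept, evaluate the equivalent form Y = mean_Y + SD_Y * (X - mean_X) / SD_X at full precision:
Y = 54.82 + 10.98 * (41 - 46.61) / 9.13
Y = 54.82 - 10.98 * 5.61 / 9.13
Y = 54.82 - 61.5978 / 9.13
Y = 54.82 - 6.7467
Y = 48.0733

48.0733


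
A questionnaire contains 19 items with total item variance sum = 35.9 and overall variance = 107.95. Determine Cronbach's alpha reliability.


alpha = (k/(k-1)) * (1 - sum(si^2)/s_total^2)
= (19/18) * (1 - 35.9/107.95)
alpha = 0.7045

0.7045


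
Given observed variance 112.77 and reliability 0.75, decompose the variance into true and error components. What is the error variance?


var_true = rxx * var_obs = 0.75 * 112.77 = 84.5775
var_error = var_obs - var_true
var_error = 112.77 - 84.5775
var_error = 28.1925

28.1925


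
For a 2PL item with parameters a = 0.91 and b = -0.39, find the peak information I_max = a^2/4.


For 2PL, max info at theta = b = -0.39
I_max = a^2 / 4 = 0.91^2 / 4
= 0.8281 / 4
I_max = 0.207

0.207


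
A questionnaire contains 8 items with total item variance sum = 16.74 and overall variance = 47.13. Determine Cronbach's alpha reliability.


alpha = (k/(k-1)) * (1 - sum(si^2)/s_total^2)
= (8/7) * (1 - 16.74/47.13)
alpha = 0.7369

0.7369


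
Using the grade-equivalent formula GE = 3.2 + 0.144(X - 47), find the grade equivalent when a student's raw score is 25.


raw - median = 25 - 47 = -22
slope * diff = 0.144 * -22 = -3.168
GE = 3.2 + -3.168
GE = 0.032

0.032


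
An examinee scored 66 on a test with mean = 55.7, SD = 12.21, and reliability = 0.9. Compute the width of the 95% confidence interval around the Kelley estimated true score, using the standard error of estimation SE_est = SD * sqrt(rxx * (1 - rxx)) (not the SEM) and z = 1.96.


True score estimate = 0.9*66 + 0.1*55.7 = 64.97
SE_est = SD * sqrt(rxx * (1 - rxx)) = 12.21 * sqrt(0.9 * 0.1) = 12.21 * sqrt(0.09) = 3.663
CI = T_est +/- z * SE_est, so width = 2 * z * SE_est = 2 * 1.96 * 3.663
Width = 14.359

14.359


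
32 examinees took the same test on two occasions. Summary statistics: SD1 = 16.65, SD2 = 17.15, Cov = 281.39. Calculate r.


r = cov(X,Y) / (SD_X * SD_Y)
r = 281.39 / (16.65 * 17.15)
r = 281.39 / 285.5475
r = 0.9854

0.9854


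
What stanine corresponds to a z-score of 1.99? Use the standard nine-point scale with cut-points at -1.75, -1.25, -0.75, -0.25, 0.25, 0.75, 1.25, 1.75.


Stanine boundaries: [-1.75, -1.25, -0.75, -0.25, 0.25, 0.75, 1.25, 1.75]
z = 1.99
Check each boundary:
  z >= -1.75 -> could be stanine 2
  z >= -1.25 -> could be stanine 3
  z >= -0.75 -> could be stanine 4
  z >= -0.25 -> could be stanine 5
  z >= 0.25 -> could be stanine 6
  z >= 0.75 -> could be stanine 7
  z >= 1.25 -> could be stanine 8
  z >= 1.75 -> could be stanine 9
Highest qualifying boundary gives stanine = 9

9


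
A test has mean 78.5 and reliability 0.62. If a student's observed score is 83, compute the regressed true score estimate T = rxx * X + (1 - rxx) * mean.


T_est = rxx * X + (1 - rxx) * mean
T_est = 0.62 * 83 + 0.38 * 78.5
T_est = 51.46 + 29.83
T_est = 81.29

81.29


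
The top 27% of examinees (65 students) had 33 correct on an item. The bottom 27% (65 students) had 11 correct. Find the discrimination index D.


p_upper = 33/65 = 0.5077
p_lower = 11/65 = 0.1692
D = 0.5077 - 0.1692 = 0.3385

0.3385


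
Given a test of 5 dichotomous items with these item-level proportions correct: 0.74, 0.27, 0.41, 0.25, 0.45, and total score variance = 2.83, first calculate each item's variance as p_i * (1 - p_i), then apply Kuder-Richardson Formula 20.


For each item, compute p_i * q_i:
  Item 1: 0.74 * 0.26 = 0.1924
  Item 2: 0.27 * 0.73 = 0.1971
  Item 3: 0.41 * 0.59 = 0.2419
  Item 4: 0.25 * 0.75 = 0.1875
  Item 5: 0.45 * 0.55 = 0.2475
Sum(p_i * q_i) = 0.1924 + 0.1971 + 0.2419 + 0.1875 + 0.2475 = 1.0664
KR-20 = (k/(k-1)) * (1 - Sum(p_i*q_i) / Var_total)
= (5/4) * (1 - 1.0664/2.83)
= 1.25 * 0.6232
KR-20 = 0.779

0.779


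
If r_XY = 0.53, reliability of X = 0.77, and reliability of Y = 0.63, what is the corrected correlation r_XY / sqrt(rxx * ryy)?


r_corrected = rxy / sqrt(rxx * ryy)
= 0.53 / sqrt(0.77 * 0.63)
= 0.53 / sqrt(0.4851)
= 0.53 / 0.696491
r_corrected = 0.761

0.761


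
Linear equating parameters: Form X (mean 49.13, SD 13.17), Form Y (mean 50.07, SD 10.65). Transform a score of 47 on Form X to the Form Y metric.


slope = SD_Y / SD_X = 10.65 / 13.17 ~ 0.8087
intercept = mean_Y - slope * mean_X = 50.07 - (10.65 / 13.17) * 49.13 ~ 10.3407
Y = slope * X + intercept. To avoid rounding drift from the rounded slope/intercept, evaluate the equivalent form Y = mean_Y + SD_Y * (X - mean_X) / SD_X at full precision:
Y = 50.07 + 10.65 * (47 - 49.13) / 13.17
Y = 50.07 - 10.65 * 2.13 / 13.17
Y = 50.07 - 22.6845 / 13.17
Y = 50.07 - 1.7224
Y = 48.3476

48.3476


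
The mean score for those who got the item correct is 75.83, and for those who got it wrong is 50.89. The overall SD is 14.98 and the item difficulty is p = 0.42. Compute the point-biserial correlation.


q = 1 - p = 0.58
rpb = ((M1 - M0) / SD) * sqrt(p * q)
rpb = ((75.83 - 50.89) / 14.98) * sqrt(0.42 * 0.58)
rpb = 0.8217

0.8217


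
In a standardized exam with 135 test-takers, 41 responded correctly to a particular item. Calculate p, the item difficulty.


Item difficulty p = number correct / total examinees
p = 41 / 135
p = 0.3037

0.3037


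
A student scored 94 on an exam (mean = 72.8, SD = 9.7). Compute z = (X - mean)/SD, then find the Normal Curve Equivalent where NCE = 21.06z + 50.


z = (X - mean) / SD = (94 - 72.8) / 9.7
z = 21.2 / 9.7
z = 2.1856
NCE = NCE = 21.06z + 50
Carry z at full precision (z = 21.2 / 9.7) into the conversion:
NCE = 21.06 * (21.2 / 9.7) + 50 = 446.472 / 9.7 + 50
NCE = 46.028 + 50
NCE = 96.028

96.028


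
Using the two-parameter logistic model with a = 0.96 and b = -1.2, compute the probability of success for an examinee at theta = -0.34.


a*(theta - b) = 0.96 * (-0.34 - -1.2) = 0.8256
exp(-0.8256) = 0.438
P = 1 / (1 + 0.438)
P = 0.6954

0.6954


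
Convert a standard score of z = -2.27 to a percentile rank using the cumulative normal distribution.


CDF(z) = 0.5 * (1 + erf(z/sqrt(2)))
erf(-1.6051) = -0.9768
CDF = 0.0116
Percentile rank = 0.0116 * 100 = 1.16

1.16


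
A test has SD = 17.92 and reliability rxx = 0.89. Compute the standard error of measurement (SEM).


SEM = SD * sqrt(1 - rxx)
SEM = 17.92 * sqrt(1 - 0.89)
SEM = 17.92 * sqrt(0.11) = 17.92 * 0.331662
SEM = 5.9434

5.9434


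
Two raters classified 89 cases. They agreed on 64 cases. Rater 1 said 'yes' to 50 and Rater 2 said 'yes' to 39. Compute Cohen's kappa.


P_o = 64/89 = 0.719101
P_e = (50*39 + 39*50) / 7921 = 0.492362
kappa = (P_o - P_e) / (1 - P_e)
kappa = (0.719101 - 0.492362) / (1 - 0.492362)
kappa = 0.4467

0.4467


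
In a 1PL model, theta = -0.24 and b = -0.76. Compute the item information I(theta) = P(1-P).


P = 1/(1+exp(-(-0.24--0.76))) = 0.6271
I = P*(1-P) = 0.6271 * 0.3729
I = 0.2338

0.2338


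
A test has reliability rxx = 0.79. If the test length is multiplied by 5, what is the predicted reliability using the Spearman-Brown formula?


r_new = (n * rxx) / (1 + (n-1) * rxx)
r_new = (5 * 0.79) / (1 + 4 * 0.79)
r_new = 3.95 / 4.16
r_new = 0.9495

0.9495


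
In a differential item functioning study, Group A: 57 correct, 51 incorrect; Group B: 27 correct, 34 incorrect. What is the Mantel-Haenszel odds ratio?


Odds_A = 57/51 = 1.1176
Odds_B = 27/34 = 0.7941
OR = Odds_A / Odds_B = 1.1176 / 0.7941
Exactly, OR = (57 * 34) / (51 * 27) = 1938 / 1377
OR = 1.4074

1.4074


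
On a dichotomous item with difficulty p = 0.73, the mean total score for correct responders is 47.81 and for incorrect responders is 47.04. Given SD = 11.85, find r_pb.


q = 1 - p = 0.27
rpb = ((M1 - M0) / SD) * sqrt(p * q)
rpb = ((47.81 - 47.04) / 11.85) * sqrt(0.73 * 0.27)
rpb = 0.0288

0.0288


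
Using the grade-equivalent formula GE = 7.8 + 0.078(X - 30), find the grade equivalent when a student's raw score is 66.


raw - median = 66 - 30 = 36
slope * diff = 0.078 * 36 = 2.808
GE = 7.8 + 2.808
GE = 10.608

10.608


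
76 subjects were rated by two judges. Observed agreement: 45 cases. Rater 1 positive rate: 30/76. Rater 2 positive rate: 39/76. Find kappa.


P_o = 45/76 = 0.592105
P_e = (30*39 + 46*37) / 5776 = 0.49723
kappa = (P_o - P_e) / (1 - P_e)
kappa = (0.592105 - 0.49723) / (1 - 0.49723)
kappa = 0.1887

0.1887


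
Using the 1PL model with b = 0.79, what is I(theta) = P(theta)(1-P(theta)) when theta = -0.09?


P = 1/(1+exp(-(-0.09-0.79))) = 0.2932
I = P*(1-P) = 0.2932 * 0.7068
I = 0.2072

0.2072


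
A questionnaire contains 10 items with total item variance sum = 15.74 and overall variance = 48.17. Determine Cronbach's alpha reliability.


alpha = (k/(k-1)) * (1 - sum(si^2)/s_total^2)
= (10/9) * (1 - 15.74/48.17)
alpha = 0.748

0.748


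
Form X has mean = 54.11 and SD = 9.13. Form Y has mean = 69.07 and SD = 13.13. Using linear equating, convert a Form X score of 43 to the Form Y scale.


slope = SD_Y / SD_X = 13.13 / 9.13 ~ 1.4381
intercept = mean_Y - slope * mean_X = 69.07 - (13.13 / 9.13) * 54.11 ~ -8.7465
Y = slope * X + intercept. To avoid rounding drift from the rounded slope/intercept, evaluate the equivalent form Y = mean_Y + SD_Y * (X - mean_X) / SD_X at full precision:
Y = 69.07 + 13.13 * (43 - 54.11) / 9.13
Y = 69.07 - 13.13 * 11.11 / 9.13
Y = 69.07 - 145.8743 / 9.13
Y = 69.07 - 15.9775
Y = 53.0925

53.0925


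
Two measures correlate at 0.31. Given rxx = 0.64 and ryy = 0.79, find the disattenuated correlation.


r_corrected = rxy / sqrt(rxx * ryy)
= 0.31 / sqrt(0.64 * 0.79)
= 0.31 / sqrt(0.5056)
= 0.31 / 0.711056
r_corrected = 0.436

0.436


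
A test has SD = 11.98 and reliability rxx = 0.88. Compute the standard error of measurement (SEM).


SEM = SD * sqrt(1 - rxx)
SEM = 11.98 * sqrt(1 - 0.88)
SEM = 11.98 * sqrt(0.12) = 11.98 * 0.34641
SEM = 4.15

4.15


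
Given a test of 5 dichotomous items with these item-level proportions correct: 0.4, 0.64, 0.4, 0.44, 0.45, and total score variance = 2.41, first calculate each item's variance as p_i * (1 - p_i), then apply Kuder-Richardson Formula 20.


For each item, compute p_i * q_i:
  Item 1: 0.4 * 0.6 = 0.24
  Item 2: 0.64 * 0.36 = 0.2304
  Item 3: 0.4 * 0.6 = 0.24
  Item 4: 0.44 * 0.56 = 0.2464
  Item 5: 0.45 * 0.55 = 0.2475
Sum(p_i * q_i) = 0.24 + 0.2304 + 0.24 + 0.2464 + 0.2475 = 1.2043
KR-20 = (k/(k-1)) * (1 - Sum(p_i*q_i) / Var_total)
= (5/4) * (1 - 1.2043/2.41)
= 1.25 * 0.5003
KR-20 = 0.6254

0.6254


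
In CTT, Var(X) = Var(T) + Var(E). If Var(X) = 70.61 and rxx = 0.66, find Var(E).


var_true = rxx * var_obs = 0.66 * 70.61 = 46.6026
var_error = var_obs - var_true
var_error = 70.61 - 46.6026
var_error = 24.0074

24.0074
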